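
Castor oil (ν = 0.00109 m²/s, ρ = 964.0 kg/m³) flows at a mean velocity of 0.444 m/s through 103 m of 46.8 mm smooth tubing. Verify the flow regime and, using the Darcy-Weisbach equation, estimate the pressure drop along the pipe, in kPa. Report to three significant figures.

Re = VD/ν = 0.444·0.04680/0.00109 = 19.1 → laminar (Re < 2300)
f = 64/Re = 3.357
h_f = f(L/D)V²/(2g) = 3.357·(103/0.04680)·0.444²/(2·9.81) = 74.24 m
Δp = ρg·h_f = 964.0·9.81·74.24 = 702.1 kPa

Δp ≈ 702 kPa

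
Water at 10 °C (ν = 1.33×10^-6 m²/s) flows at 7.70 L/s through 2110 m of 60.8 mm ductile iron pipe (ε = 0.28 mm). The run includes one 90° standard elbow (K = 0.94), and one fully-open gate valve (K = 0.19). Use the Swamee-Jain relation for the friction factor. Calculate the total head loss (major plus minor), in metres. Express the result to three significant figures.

V = 4Q/(πD²) = 2.652 m/s; V²/2g = 0.3585 m
Re = 1.21×10^5, ε/D = 0.00461 → f = 0.03068 (Swamee-Jain)
Major: h_f = f(L/D)·V²/2g = 0.03068·34704·0.3585 = 381.7 m
Minor: ΣK = 1.13; h_m = ΣK·V²/2g = 0.4051 m
Total H_L = 381.7 + 0.4051 = 382.1 m

H_L ≈ 382 m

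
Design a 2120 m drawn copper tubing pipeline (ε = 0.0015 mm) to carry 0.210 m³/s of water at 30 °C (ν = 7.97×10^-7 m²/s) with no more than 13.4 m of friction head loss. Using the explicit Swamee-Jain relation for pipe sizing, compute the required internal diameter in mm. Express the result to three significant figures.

Swamee-Jain (Type III): D = 0.66·[ε^1.25·(LQ²/(gh_f))^4.75 + ν·Q^9.4·(L/(gh_f))^5.2]^0.04
LQ²/(gh_f) = 0.7112; L/(gh_f) = 16.13
Term 1 = ε^1.25·(…)^4.75 = 1.04×10^-8; Term 2 = ν·Q^9.4·(…)^5.2 = 6.45×10^-7
D = 0.66·(1.04×10^-8 + 6.45×10^-7)^0.04 = 0.3734 m = 373 mm
Check: V = 1.92 m/s, Re = 8.98×10^5, f = 0.01191, h_f = 12.7 m ≈ 13.4 m ✓

D ≈ 373 mm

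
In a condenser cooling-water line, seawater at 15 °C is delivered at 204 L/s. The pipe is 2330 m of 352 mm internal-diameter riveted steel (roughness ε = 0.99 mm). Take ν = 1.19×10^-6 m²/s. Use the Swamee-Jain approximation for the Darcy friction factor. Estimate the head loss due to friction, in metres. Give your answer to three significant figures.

h_f ≈ 38.6 m

V = 4Q/(πD²) = 4·0.204/(π·0.352²) = 2.096 m/s
Re = VD/ν = 2.096·0.352/1.19×10^-6 = 6.20×10^5 → turbulent
ε/D = 0.99/352 = 0.00281
Swamee-Jain: f = 0.02602
h_f = f(L/D)V²/(2g) = 0.02602·(2330/0.352)·2.096²/(2·9.81) = 38.58 m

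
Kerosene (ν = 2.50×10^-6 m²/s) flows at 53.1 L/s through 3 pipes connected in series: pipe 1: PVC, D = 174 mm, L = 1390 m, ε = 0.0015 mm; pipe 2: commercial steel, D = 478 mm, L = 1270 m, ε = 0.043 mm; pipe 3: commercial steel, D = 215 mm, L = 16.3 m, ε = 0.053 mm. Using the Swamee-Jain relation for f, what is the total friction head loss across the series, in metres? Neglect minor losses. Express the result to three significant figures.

Pipe 1: V = 2.233 m/s, Re = 1.55×10^5, ε/D = 8.62×10^-6, f = 0.01639, h_1 = f(L/D)V²/2g = 33.28 m
Pipe 2: V = 0.2959 m/s, Re = 5.66×10^4, ε/D = 9.00×10^-5, f = 0.02058, h_2 = f(L/D)V²/2g = 0.2441 m
Pipe 3: V = 1.463 m/s, Re = 1.26×10^5, ε/D = 2.47×10^-4, f = 0.01857, h_3 = f(L/D)V²/2g = 0.1535 m
Series → Q common, losses add: H = Σh = 33.68 m

H ≈ 33.7 m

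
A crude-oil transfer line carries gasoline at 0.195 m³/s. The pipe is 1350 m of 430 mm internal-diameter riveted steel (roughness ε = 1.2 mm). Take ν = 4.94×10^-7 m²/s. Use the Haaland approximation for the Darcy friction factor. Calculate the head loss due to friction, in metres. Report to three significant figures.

h_f ≈ 7.44 m

V = 4Q/(πD²) = 4·0.195/(π·0.430²) = 1.343 m/s
Re = VD/ν = 1.343·0.430/4.94×10^-7 = 1.17×10^6 → turbulent
ε/D = 1.2/430 = 0.00279
Haaland: f = 0.02580
h_f = f(L/D)V²/(2g) = 0.02580·(1350/0.430)·1.343²/(2·9.81) = 7.445 m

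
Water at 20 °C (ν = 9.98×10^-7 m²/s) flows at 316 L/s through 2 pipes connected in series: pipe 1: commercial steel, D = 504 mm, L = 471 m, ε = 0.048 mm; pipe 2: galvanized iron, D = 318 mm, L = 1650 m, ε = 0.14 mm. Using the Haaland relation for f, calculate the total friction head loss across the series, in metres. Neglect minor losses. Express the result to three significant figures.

H ≈ 71.3 m

Pipe 1: V = 1.584 m/s, Re = 8.00×10^5, ε/D = 9.52×10^-5, f = 0.01352, h_1 = f(L/D)V²/2g = 1.616 m
Pipe 2: V = 3.979 m/s, Re = 1.27×10^6, ε/D = 4.40×10^-4, f = 0.01665, h_2 = f(L/D)V²/2g = 69.70 m
Series → Q common, losses add: H = Σh = 71.32 m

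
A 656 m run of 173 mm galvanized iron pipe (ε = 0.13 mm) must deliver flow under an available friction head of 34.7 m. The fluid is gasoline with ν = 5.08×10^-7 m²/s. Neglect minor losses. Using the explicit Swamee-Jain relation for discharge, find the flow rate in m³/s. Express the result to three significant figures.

Q ≈ 0.0729 m³/s

Swamee-Jain (Type II): Q = -0.965·√(gD⁵h_f/L)·ln[ε/(3.7D) + √(3.17ν²L/(gD³h_f))]
√(gD⁵h_f/L) = √(9.81·0.173⁵·34.7/656) = 0.008967
ε/(3.7D) = 2.03×10^-4; √(3.17ν²L/(gD³h_f)) = 1.74×10^-5
Q = -0.965·0.008967·ln(2.205×10^-4) = 0.07286 m³/s
Check: V = 3.10 m/s, Re = 1.06×10^6, f = 0.01878, h_f = 34.9 m ≈ 34.7 m ✓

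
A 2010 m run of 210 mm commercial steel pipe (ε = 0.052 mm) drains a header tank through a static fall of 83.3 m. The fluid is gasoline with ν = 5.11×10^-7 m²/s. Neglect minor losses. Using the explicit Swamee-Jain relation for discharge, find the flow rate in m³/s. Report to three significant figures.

Q ≈ 0.117 m³/s

Swamee-Jain (Type II): Q = -0.965·√(gD⁵h_f/L)·ln[ε/(3.7D) + √(3.17ν²L/(gD³h_f))]
√(gD⁵h_f/L) = √(9.81·0.210⁵·83.3/2010) = 0.01289
ε/(3.7D) = 6.69×10^-5; √(3.17ν²L/(gD³h_f)) = 1.48×10^-5
Q = -0.965·0.01289·ln(8.175×10^-5) = 0.1170 m³/s
Check: V = 3.38 m/s, Re = 1.39×10^6, f = 0.01505, h_f = 83.8 m ≈ 83.3 m ✓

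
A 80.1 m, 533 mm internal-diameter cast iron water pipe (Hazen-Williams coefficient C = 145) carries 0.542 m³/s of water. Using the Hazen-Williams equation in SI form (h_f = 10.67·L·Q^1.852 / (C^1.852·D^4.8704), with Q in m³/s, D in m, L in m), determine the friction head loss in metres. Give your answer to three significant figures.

h_f = 10.67·80.1·0.542^1.852 / (145^1.852·0.533^4.8704) = 0.5851 m

h_f ≈ 0.585 m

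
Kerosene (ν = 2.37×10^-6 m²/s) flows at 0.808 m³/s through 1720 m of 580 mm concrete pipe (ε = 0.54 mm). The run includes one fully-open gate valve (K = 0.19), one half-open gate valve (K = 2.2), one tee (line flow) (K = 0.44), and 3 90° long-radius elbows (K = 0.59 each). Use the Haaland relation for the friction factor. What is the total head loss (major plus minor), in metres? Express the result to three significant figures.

V = 4Q/(πD²) = 3.058 m/s; V²/2g = 0.4767 m
Re = 7.48×10^5, ε/D = 9.31×10^-4 → f = 0.01971 (Haaland)
Major: h_f = f(L/D)·V²/2g = 0.01971·2966·0.4767 = 27.86 m
Minor: ΣK = 4.60; h_m = ΣK·V²/2g = 2.193 m
Total H_L = 27.86 + 2.193 = 30.05 m

H_L ≈ 30.1 m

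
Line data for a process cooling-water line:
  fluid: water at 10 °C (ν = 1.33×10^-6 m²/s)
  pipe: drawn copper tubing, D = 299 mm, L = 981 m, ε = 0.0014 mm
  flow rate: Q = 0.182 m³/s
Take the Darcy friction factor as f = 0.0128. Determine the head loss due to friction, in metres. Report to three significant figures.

V = 4Q/(πD²) = 4·0.182/(π·0.299²) = 2.592 m/s
h_f = f(L/D)V²/(2g) = 0.01280·(981/0.299)·2.592²/(2·9.81) = 14.38 m

h_f ≈ 14.4 m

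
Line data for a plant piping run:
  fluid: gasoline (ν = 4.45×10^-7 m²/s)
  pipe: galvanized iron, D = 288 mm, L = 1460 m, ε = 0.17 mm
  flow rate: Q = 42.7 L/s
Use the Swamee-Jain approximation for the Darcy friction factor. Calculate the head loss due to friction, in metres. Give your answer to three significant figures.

V = 4Q/(πD²) = 4·0.0427/(π·0.288²) = 0.6555 m/s
Re = VD/ν = 0.6555·0.288/4.45×10^-7 = 4.24×10^5 → turbulent
ε/D = 0.17/288 = 5.90×10^-4
Swamee-Jain: f = 0.01846
h_f = f(L/D)V²/(2g) = 0.01846·(1460/0.288)·0.6555²/(2·9.81) = 2.049 m

h_f ≈ 2.05 m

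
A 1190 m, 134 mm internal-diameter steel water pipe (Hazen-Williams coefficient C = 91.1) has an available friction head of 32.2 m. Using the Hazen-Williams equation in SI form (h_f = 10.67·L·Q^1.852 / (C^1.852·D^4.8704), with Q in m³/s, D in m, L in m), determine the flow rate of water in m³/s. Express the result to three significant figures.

Rearranging: Q = [h_f·C^1.852·D^4.8704 / (10.67·L)]^(1/1.852)
Q = [32.2·91.1^1.852·0.134^4.8704 / (10.67·1190)]^0.540 = 0.01829 m³/s

Q ≈ 0.0183 m³/s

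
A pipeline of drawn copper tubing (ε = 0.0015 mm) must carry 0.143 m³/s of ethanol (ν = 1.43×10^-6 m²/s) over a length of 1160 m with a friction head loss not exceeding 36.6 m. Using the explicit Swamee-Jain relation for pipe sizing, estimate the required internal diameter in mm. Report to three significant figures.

D ≈ 237 mm

Swamee-Jain (Type III): D = 0.66·[ε^1.25·(LQ²/(gh_f))^4.75 + ν·Q^9.4·(L/(gh_f))^5.2]^0.04
LQ²/(gh_f) = 0.06607; L/(gh_f) = 3.231
Term 1 = ε^1.25·(…)^4.75 = 1.30×10^-13; Term 2 = ν·Q^9.4·(…)^5.2 = 7.31×10^-12
D = 0.66·(1.30×10^-13 + 7.31×10^-12)^0.04 = 0.2368 m = 237 mm
Check: V = 3.25 m/s, Re = 5.38×10^5, f = 0.01303, h_f = 34.3 m ≈ 36.6 m ✓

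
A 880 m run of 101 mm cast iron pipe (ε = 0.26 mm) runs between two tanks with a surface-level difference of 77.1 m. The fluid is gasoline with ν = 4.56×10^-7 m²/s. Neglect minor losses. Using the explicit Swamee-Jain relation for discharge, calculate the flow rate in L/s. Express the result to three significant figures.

Q ≈ 21.0 L/s

Swamee-Jain (Type II): Q = -0.965·√(gD⁵h_f/L)·ln[ε/(3.7D) + √(3.17ν²L/(gD³h_f))]
√(gD⁵h_f/L) = √(9.81·0.101⁵·77.1/880) = 0.003006
ε/(3.7D) = 6.96×10^-4; √(3.17ν²L/(gD³h_f)) = 2.73×10^-5
Q = -0.965·0.003006·ln(7.230×10^-4) = 0.02098 m³/s
Check: V = 2.62 m/s, Re = 5.80×10^5, f = 0.02544, h_f = 77.4 m ≈ 77.1 m ✓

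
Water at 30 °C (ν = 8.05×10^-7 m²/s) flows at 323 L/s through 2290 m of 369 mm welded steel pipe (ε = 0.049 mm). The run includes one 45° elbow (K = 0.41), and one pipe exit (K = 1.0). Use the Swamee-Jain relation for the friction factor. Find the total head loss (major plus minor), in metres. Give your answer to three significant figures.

H_L ≈ 40.1 m

V = 4Q/(πD²) = 3.020 m/s; V²/2g = 0.4650 m
Re = 1.38×10^6, ε/D = 1.33×10^-4 → f = 0.01367 (Swamee-Jain)
Major: h_f = f(L/D)·V²/2g = 0.01367·6206·0.4650 = 39.45 m
Minor: ΣK = 1.41; h_m = ΣK·V²/2g = 0.6556 m
Total H_L = 39.45 + 0.6556 = 40.11 m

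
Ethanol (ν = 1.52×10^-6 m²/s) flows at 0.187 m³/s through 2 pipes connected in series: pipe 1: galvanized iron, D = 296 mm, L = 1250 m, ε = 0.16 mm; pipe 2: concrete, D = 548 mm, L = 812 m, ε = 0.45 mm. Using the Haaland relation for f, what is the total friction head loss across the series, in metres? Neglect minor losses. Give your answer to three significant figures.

H ≈ 29.2 m

Pipe 1: V = 2.717 m/s, Re = 5.29×10^5, ε/D = 5.41×10^-4, f = 0.01779, h_1 = f(L/D)V²/2g = 28.28 m
Pipe 2: V = 0.7928 m/s, Re = 2.86×10^5, ε/D = 8.21×10^-4, f = 0.01978, h_2 = f(L/D)V²/2g = 0.9389 m
Series → Q common, losses add: H = Σh = 29.21 m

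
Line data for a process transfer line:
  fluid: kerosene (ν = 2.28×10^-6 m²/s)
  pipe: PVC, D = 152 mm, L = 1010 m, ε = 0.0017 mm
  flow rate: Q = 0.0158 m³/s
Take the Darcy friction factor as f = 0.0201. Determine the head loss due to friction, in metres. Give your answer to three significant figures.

h_f ≈ 5.16 m

V = 4Q/(πD²) = 4·0.0158/(π·0.152²) = 0.8707 m/s
h_f = f(L/D)V²/(2g) = 0.02010·(1010/0.152)·0.8707²/(2·9.81) = 5.161 m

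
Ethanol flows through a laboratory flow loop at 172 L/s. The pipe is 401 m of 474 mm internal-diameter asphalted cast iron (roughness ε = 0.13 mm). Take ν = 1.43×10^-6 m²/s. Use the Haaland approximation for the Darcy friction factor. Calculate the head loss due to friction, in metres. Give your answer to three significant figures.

h_f ≈ 0.676 m

V = 4Q/(πD²) = 4·0.172/(π·0.474²) = 0.9747 m/s
Re = VD/ν = 0.9747·0.474/1.43×10^-6 = 3.23×10^5 → turbulent
ε/D = 0.13/474 = 2.74×10^-4
Haaland: f = 0.01651
h_f = f(L/D)V²/(2g) = 0.01651·(401/0.474)·0.9747²/(2·9.81) = 0.6762 m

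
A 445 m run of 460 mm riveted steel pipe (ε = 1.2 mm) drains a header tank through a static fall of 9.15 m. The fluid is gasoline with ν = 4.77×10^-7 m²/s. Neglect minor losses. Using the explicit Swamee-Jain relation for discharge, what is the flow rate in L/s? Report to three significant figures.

Swamee-Jain (Type II): Q = -0.965·√(gD⁵h_f/L)·ln[ε/(3.7D) + √(3.17ν²L/(gD³h_f))]
√(gD⁵h_f/L) = √(9.81·0.460⁵·9.15/445) = 0.06446
ε/(3.7D) = 7.05×10^-4; √(3.17ν²L/(gD³h_f)) = 6.06×10^-6
Q = -0.965·0.06446·ln(7.111×10^-4) = 0.4509 m³/s
Check: V = 2.71 m/s, Re = 2.62×10^6, f = 0.02526, h_f = 9.17 m ≈ 9.15 m ✓

Q ≈ 451 L/s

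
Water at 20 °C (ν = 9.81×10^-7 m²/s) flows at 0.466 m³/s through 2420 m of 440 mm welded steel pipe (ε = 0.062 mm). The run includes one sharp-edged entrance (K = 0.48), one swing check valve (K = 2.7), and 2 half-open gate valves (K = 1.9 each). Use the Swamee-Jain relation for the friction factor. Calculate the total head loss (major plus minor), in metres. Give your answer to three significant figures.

H_L ≈ 39.7 m

V = 4Q/(πD²) = 3.065 m/s; V²/2g = 0.4787 m
Re = 1.37×10^6, ε/D = 1.41×10^-4 → f = 0.01379 (Swamee-Jain)
Major: h_f = f(L/D)·V²/2g = 0.01379·5500·0.4787 = 36.31 m
Minor: ΣK = 6.98; h_m = ΣK·V²/2g = 3.341 m
Total H_L = 36.31 + 3.341 = 39.65 m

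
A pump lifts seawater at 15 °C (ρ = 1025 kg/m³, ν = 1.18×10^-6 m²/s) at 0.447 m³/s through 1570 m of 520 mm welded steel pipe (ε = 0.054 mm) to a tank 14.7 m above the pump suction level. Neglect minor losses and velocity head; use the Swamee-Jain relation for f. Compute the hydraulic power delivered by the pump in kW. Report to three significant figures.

P_hyd ≈ 108 kW

V = 4Q/(πD²) = 2.105 m/s; Re = 9.28×10^5; ε/D = 1.04×10^-4; f = 0.01365
h_f = f(L/D)V²/2g = 9.305 m
Total head H = z + h_f = 14.7 + 9.305 = 24.01 m
P_hyd = ρgQH = 1025·9.81·0.447·24.01 = 107.9 kW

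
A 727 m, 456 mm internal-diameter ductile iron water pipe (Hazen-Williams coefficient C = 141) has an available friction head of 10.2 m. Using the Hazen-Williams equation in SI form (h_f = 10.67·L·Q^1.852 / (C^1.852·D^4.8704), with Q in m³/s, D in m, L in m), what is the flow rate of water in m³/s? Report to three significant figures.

Rearranging: Q = [h_f·C^1.852·D^4.8704 / (10.67·L)]^(1/1.852)
Q = [10.2·141^1.852·0.456^4.8704 / (10.67·727)]^0.540 = 0.4974 m³/s

Q ≈ 0.497 m³/s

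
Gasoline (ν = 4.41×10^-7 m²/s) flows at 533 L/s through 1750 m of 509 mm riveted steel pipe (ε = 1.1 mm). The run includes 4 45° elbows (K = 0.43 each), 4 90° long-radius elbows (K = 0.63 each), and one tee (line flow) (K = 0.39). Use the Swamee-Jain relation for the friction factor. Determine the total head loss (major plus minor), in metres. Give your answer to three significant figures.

V = 4Q/(πD²) = 2.619 m/s; V²/2g = 0.3497 m
Re = 3.02×10^6, ε/D = 0.00216 → f = 0.02400 (Swamee-Jain)
Major: h_f = f(L/D)·V²/2g = 0.02400·3438·0.3497 = 28.86 m
Minor: ΣK = 4.63; h_m = ΣK·V²/2g = 1.619 m
Total H_L = 28.86 + 1.619 = 30.48 m

H_L ≈ 30.5 m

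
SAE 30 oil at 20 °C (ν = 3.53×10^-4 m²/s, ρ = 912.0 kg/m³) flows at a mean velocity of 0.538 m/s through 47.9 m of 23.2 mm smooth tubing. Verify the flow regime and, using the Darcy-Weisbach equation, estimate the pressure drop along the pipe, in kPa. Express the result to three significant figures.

Re = VD/ν = 0.538·0.02320/3.53×10^-4 = 35.4 → laminar (Re < 2300)
f = 64/Re = 1.810
h_f = f(L/D)V²/(2g) = 1.810·(47.9/0.02320)·0.538²/(2·9.81) = 55.13 m
Δp = ρg·h_f = 912.0·9.81·55.13 = 493.2 kPa

Δp ≈ 493 kPa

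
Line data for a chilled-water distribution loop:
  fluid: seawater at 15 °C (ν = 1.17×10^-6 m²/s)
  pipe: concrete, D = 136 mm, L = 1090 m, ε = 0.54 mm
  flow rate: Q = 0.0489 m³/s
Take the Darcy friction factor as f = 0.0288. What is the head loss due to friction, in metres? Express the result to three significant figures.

V = 4Q/(πD²) = 4·0.0489/(π·0.136²) = 3.366 m/s
h_f = f(L/D)V²/(2g) = 0.02880·(1090/0.136)·3.366²/(2·9.81) = 133.3 m

h_f ≈ 133 m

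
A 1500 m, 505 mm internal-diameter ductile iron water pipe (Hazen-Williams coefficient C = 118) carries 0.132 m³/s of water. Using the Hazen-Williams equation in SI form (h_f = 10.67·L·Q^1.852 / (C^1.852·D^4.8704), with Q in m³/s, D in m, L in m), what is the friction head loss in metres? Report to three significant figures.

h_f = 10.67·1500·0.132^1.852 / (118^1.852·0.505^4.8704) = 1.526 m

h_f ≈ 1.53 m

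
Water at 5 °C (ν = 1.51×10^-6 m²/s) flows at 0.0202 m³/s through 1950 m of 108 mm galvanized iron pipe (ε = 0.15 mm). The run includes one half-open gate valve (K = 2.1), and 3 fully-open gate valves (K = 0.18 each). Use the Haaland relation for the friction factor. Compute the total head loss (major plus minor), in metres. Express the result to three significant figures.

H_L ≈ 102 m

V = 4Q/(πD²) = 2.205 m/s; V²/2g = 0.2478 m
Re = 1.58×10^5, ε/D = 0.00139 → f = 0.02259 (Haaland)
Major: h_f = f(L/D)·V²/2g = 0.02259·18056·0.2478 = 101.1 m
Minor: ΣK = 2.64; h_m = ΣK·V²/2g = 0.6542 m
Total H_L = 101.1 + 0.6542 = 101.8 m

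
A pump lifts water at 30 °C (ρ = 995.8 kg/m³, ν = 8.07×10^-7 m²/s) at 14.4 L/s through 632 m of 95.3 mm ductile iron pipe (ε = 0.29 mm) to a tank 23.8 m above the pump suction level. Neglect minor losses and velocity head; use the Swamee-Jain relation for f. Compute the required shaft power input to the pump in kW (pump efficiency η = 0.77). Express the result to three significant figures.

P_shaft ≈ 11.1 kW

V = 4Q/(πD²) = 2.019 m/s; Re = 2.38×10^5; ε/D = 0.00304; f = 0.02700
h_f = f(L/D)V²/2g = 37.19 m
Total head H = z + h_f = 23.8 + 37.19 = 60.99 m
P_hyd = ρgQH = 995.8·9.81·0.0144·60.99 = 8.579 kW
P_shaft = P_hyd/η = 8.579/0.77 = 11.14 kW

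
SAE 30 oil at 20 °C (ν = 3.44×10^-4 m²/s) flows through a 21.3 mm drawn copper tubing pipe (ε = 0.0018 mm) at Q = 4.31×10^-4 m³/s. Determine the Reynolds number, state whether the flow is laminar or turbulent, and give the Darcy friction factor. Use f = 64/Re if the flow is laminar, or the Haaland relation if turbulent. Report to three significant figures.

V = 4Q/(πD²) = 1.210 m/s
Re = VD/ν = 1.210·0.0213/3.44×10^-4 = 74.9
Re < 2300 → laminar → f = 64/Re = 0.8545

Re ≈ 74.9; laminar; f = 64/Re ≈ 0.855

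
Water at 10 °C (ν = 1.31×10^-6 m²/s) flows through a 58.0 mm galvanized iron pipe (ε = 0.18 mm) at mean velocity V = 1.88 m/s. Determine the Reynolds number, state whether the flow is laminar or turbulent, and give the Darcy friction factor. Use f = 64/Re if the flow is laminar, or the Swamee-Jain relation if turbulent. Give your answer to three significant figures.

Re = VD/ν = 1.880·0.0580/1.31×10^-6 = 8.32×10^4
Re > 4000 → turbulent; ε/D = 0.00310
Swamee-Jain: f = 0.02820

Re ≈ 8.32×10^4; turbulent; f ≈ 0.0282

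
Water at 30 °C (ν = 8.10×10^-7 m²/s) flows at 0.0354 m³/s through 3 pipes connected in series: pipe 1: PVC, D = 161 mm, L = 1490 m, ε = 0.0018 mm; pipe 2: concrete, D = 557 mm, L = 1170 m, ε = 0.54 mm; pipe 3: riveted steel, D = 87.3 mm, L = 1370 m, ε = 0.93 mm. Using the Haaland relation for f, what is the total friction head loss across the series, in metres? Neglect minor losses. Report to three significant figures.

Pipe 1: V = 1.739 m/s, Re = 3.46×10^5, ε/D = 1.12×10^-5, f = 0.01407, h_1 = f(L/D)V²/2g = 20.07 m
Pipe 2: V = 0.1453 m/s, Re = 9.99×10^4, ε/D = 9.69×10^-4, f = 0.02186, h_2 = f(L/D)V²/2g = 0.04940 m
Pipe 3: V = 5.914 m/s, Re = 6.37×10^5, ε/D = 0.0107, f = 0.03889, h_3 = f(L/D)V²/2g = 1088 m
Series → Q common, losses add: H = Σh = 1108 m

H ≈ 1110 m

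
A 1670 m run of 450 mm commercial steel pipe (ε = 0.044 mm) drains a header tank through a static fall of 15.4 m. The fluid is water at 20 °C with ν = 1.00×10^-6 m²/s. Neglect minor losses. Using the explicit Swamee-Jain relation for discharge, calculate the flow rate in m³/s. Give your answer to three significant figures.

Q ≈ 0.394 m³/s

Swamee-Jain (Type II): Q = -0.965·√(gD⁵h_f/L)·ln[ε/(3.7D) + √(3.17ν²L/(gD³h_f))]
√(gD⁵h_f/L) = √(9.81·0.450⁵·15.4/1670) = 0.04086
ε/(3.7D) = 2.64×10^-5; √(3.17ν²L/(gD³h_f)) = 1.96×10^-5
Q = -0.965·0.04086·ln(4.604×10^-5) = 0.3937 m³/s
Check: V = 2.48 m/s, Re = 1.11×10^6, f = 0.01336, h_f = 15.5 m ≈ 15.4 m ✓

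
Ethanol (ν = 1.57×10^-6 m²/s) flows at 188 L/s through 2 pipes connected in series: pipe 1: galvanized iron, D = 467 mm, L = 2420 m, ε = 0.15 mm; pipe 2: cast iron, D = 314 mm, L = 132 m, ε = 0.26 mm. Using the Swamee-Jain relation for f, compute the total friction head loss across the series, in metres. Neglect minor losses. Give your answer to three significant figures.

H ≈ 7.91 m

Pipe 1: V = 1.098 m/s, Re = 3.26×10^5, ε/D = 3.21×10^-4, f = 0.01708, h_1 = f(L/D)V²/2g = 5.435 m
Pipe 2: V = 2.428 m/s, Re = 4.86×10^5, ε/D = 8.28×10^-4, f = 0.01959, h_2 = f(L/D)V²/2g = 2.474 m
Series → Q common, losses add: H = Σh = 7.909 m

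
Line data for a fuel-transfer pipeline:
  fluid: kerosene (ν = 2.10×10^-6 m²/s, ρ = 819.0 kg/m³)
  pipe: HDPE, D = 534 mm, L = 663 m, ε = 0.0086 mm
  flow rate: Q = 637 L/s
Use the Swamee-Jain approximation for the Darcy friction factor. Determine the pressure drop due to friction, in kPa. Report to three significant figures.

Δp ≈ 51.8 kPa

V = 4Q/(πD²) = 4·0.637/(π·0.534²) = 2.844 m/s
Re = VD/ν = 2.844·0.534/2.10×10^-6 = 7.23×10^5 → turbulent
ε/D = 0.0086/534 = 1.61×10^-5
Swamee-Jain: f = 0.01259
h_f = f(L/D)V²/(2g) = 0.01259·(663/0.534)·2.844²/(2·9.81) = 6.444 m
Δp = ρg·h_f = 819.0·9.81·6.444 = 51.77 kPa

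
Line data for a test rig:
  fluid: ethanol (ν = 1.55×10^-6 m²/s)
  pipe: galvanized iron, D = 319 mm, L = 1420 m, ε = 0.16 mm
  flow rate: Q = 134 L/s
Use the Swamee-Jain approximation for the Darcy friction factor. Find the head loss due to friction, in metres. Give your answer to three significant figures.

V = 4Q/(πD²) = 4·0.134/(π·0.319²) = 1.677 m/s
Re = VD/ν = 1.677·0.319/1.55×10^-6 = 3.45×10^5 → turbulent
ε/D = 0.16/319 = 5.02×10^-4
Swamee-Jain: f = 0.01817
h_f = f(L/D)V²/(2g) = 0.01817·(1420/0.319)·1.677²/(2·9.81) = 11.59 m

h_f ≈ 11.6 m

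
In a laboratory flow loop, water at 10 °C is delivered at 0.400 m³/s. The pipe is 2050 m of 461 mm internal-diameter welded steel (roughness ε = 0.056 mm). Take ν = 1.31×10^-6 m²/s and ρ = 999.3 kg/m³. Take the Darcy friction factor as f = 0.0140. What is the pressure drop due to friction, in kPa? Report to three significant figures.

V = 4Q/(πD²) = 4·0.400/(π·0.461²) = 2.396 m/s
h_f = f(L/D)V²/(2g) = 0.01400·(2050/0.461)·2.396²/(2·9.81) = 18.22 m
Δp = ρg·h_f = 999.3·9.81·18.22 = 178.6 kPa

Δp ≈ 179 kPa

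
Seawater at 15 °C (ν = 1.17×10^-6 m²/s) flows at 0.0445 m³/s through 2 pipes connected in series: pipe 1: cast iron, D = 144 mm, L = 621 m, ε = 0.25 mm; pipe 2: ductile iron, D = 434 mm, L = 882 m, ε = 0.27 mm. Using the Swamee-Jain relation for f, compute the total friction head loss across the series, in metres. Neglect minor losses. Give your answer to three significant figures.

Pipe 1: V = 2.732 m/s, Re = 3.36×10^5, ε/D = 0.00174, f = 0.02330, h_1 = f(L/D)V²/2g = 38.24 m
Pipe 2: V = 0.3008 m/s, Re = 1.12×10^5, ε/D = 6.22×10^-4, f = 0.02067, h_2 = f(L/D)V²/2g = 0.1937 m
Series → Q common, losses add: H = Σh = 38.43 m

H ≈ 38.4 m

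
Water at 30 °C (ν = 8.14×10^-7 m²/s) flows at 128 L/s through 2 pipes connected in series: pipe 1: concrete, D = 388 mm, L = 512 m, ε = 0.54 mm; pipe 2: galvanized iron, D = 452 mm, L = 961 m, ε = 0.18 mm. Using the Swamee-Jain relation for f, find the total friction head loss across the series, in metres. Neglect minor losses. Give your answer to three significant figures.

Pipe 1: V = 1.083 m/s, Re = 5.16×10^5, ε/D = 0.00139, f = 0.02189, h_1 = f(L/D)V²/2g = 1.726 m
Pipe 2: V = 0.7977 m/s, Re = 4.43×10^5, ε/D = 3.98×10^-4, f = 0.01723, h_2 = f(L/D)V²/2g = 1.188 m
Series → Q common, losses add: H = Σh = 2.914 m

H ≈ 2.91 m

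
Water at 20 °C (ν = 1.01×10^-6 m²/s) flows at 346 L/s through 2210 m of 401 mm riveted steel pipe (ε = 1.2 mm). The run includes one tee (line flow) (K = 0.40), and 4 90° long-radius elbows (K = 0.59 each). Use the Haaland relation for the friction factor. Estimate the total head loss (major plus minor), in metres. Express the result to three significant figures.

V = 4Q/(πD²) = 2.740 m/s; V²/2g = 0.3826 m
Re = 1.09×10^6, ε/D = 0.00299 → f = 0.02631 (Haaland)
Major: h_f = f(L/D)·V²/2g = 0.02631·5511·0.3826 = 55.48 m
Minor: ΣK = 2.76; h_m = ΣK·V²/2g = 1.056 m
Total H_L = 55.48 + 1.056 = 56.53 m

H_L ≈ 56.5 m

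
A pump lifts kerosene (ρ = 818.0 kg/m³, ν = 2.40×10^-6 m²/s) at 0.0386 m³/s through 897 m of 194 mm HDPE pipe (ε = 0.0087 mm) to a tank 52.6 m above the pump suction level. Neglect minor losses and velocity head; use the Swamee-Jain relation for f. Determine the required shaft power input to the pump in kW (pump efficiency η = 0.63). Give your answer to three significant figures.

V = 4Q/(πD²) = 1.306 m/s; Re = 1.06×10^5; ε/D = 4.48×10^-5; f = 0.01794
h_f = f(L/D)V²/2g = 7.210 m
Total head H = z + h_f = 52.6 + 7.210 = 59.81 m
P_hyd = ρgQH = 818.0·9.81·0.0386·59.81 = 18.53 kW
P_shaft = P_hyd/η = 18.53/0.63 = 29.41 kW

P_shaft ≈ 29.4 kW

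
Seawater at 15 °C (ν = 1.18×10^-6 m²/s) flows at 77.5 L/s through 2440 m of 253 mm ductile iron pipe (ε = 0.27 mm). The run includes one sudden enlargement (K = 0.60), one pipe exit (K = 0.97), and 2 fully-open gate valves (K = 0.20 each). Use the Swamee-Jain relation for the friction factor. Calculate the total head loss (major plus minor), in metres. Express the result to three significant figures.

V = 4Q/(πD²) = 1.542 m/s; V²/2g = 0.1211 m
Re = 3.31×10^5, ε/D = 0.00107 → f = 0.02094 (Swamee-Jain)
Major: h_f = f(L/D)·V²/2g = 0.02094·9644·0.1211 = 24.46 m
Minor: ΣK = 1.97; h_m = ΣK·V²/2g = 0.2386 m
Total H_L = 24.46 + 0.2386 = 24.70 m

H_L ≈ 24.7 m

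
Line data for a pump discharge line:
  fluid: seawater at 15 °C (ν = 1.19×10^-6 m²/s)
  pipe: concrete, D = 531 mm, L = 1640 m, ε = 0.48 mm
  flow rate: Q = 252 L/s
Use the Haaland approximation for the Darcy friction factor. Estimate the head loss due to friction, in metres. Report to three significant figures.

h_f ≈ 4.03 m

V = 4Q/(πD²) = 4·0.252/(π·0.531²) = 1.138 m/s
Re = VD/ν = 1.138·0.531/1.19×10^-6 = 5.08×10^5 → turbulent
ε/D = 0.48/531 = 9.04×10^-4
Haaland: f = 0.01975
h_f = f(L/D)V²/(2g) = 0.01975·(1640/0.531)·1.138²/(2·9.81) = 4.026 m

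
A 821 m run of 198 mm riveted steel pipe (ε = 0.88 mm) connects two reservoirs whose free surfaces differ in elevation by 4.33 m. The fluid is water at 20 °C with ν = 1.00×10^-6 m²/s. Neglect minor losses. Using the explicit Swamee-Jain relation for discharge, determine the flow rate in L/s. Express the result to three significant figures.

Q ≈ 25.5 L/s

Swamee-Jain (Type II): Q = -0.965·√(gD⁵h_f/L)·ln[ε/(3.7D) + √(3.17ν²L/(gD³h_f))]
√(gD⁵h_f/L) = √(9.81·0.198⁵·4.33/821) = 0.003968
ε/(3.7D) = 0.00120; √(3.17ν²L/(gD³h_f)) = 8.88×10^-5
Q = -0.965·0.003968·ln(0.001290) = 0.02548 m³/s
Check: V = 0.827 m/s, Re = 1.64×10^5, f = 0.03014, h_f = 4.36 m ≈ 4.33 m ✓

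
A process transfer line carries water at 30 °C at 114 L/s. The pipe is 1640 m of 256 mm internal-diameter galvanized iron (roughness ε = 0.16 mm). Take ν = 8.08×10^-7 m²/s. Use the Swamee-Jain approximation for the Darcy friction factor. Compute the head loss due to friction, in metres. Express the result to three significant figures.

h_f ≈ 29.3 m

V = 4Q/(πD²) = 4·0.114/(π·0.256²) = 2.215 m/s
Re = VD/ν = 2.215·0.256/8.08×10^-7 = 7.02×10^5 → turbulent
ε/D = 0.16/256 = 6.25×10^-4
Swamee-Jain: f = 0.01828
h_f = f(L/D)V²/(2g) = 0.01828·(1640/0.256)·2.215²/(2·9.81) = 29.28 m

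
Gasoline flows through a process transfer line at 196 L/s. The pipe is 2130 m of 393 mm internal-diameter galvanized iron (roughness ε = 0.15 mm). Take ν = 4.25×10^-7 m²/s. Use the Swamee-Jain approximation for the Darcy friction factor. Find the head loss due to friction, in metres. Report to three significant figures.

V = 4Q/(πD²) = 4·0.196/(π·0.393²) = 1.616 m/s
Re = VD/ν = 1.616·0.393/4.25×10^-7 = 1.49×10^6 → turbulent
ε/D = 0.15/393 = 3.82×10^-4
Swamee-Jain: f = 0.01623
h_f = f(L/D)V²/(2g) = 0.01623·(2130/0.393)·1.616²/(2·9.81) = 11.71 m

h_f ≈ 11.7 m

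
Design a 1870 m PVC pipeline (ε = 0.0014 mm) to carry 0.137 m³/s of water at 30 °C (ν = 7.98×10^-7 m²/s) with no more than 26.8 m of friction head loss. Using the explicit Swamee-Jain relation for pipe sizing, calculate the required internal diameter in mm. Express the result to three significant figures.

Swamee-Jain (Type III): D = 0.66·[ε^1.25·(LQ²/(gh_f))^4.75 + ν·Q^9.4·(L/(gh_f))^5.2]^0.04
LQ²/(gh_f) = 0.1335; L/(gh_f) = 7.113
Term 1 = ε^1.25·(…)^4.75 = 3.38×10^-12; Term 2 = ν·Q^9.4·(…)^5.2 = 1.65×10^-10
D = 0.66·(3.38×10^-12 + 1.65×10^-10)^0.04 = 0.2683 m = 268 mm
Check: V = 2.42 m/s, Re = 8.15×10^5, f = 0.01213, h_f = 25.3 m ≈ 26.8 m ✓

D ≈ 268 mm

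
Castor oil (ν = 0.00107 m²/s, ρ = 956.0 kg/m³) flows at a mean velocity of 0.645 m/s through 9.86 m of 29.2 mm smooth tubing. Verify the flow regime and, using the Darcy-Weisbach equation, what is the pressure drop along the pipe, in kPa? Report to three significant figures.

Δp ≈ 244 kPa

Re = VD/ν = 0.645·0.02920/0.00107 = 17.6 → laminar (Re < 2300)
f = 64/Re = 3.636
h_f = f(L/D)V²/(2g) = 3.636·(9.86/0.02920)·0.645²/(2·9.81) = 26.03 m
Δp = ρg·h_f = 956.0·9.81·26.03 = 244.2 kPa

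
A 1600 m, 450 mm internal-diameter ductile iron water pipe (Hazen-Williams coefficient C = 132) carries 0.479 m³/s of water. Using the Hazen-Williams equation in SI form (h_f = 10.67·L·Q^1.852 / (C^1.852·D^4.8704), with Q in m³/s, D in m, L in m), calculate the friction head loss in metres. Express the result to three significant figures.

h_f ≈ 25.2 m

h_f = 10.67·1600·0.479^1.852 / (132^1.852·0.450^4.8704) = 25.23 m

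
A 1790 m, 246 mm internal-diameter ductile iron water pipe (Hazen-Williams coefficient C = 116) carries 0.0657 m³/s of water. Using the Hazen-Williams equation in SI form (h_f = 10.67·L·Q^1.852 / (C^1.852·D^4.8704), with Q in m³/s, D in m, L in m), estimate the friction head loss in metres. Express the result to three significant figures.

h_f ≈ 17.1 m

h_f = 10.67·1790·0.0657^1.852 / (116^1.852·0.246^4.8704) = 17.15 m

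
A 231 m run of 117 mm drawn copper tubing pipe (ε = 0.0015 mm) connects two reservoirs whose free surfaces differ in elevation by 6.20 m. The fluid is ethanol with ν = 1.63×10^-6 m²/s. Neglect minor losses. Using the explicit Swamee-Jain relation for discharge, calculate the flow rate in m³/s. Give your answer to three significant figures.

Q ≈ 0.0205 m³/s

Swamee-Jain (Type II): Q = -0.965·√(gD⁵h_f/L)·ln[ε/(3.7D) + √(3.17ν²L/(gD³h_f))]
√(gD⁵h_f/L) = √(9.81·0.117⁵·6.20/231) = 0.002403
ε/(3.7D) = 3.47×10^-6; √(3.17ν²L/(gD³h_f)) = 1.41×10^-4
Q = -0.965·0.002403·ln(1.448×10^-4) = 0.02050 m³/s
Check: V = 1.91 m/s, Re = 1.37×10^5, f = 0.01684, h_f = 6.16 m ≈ 6.20 m ✓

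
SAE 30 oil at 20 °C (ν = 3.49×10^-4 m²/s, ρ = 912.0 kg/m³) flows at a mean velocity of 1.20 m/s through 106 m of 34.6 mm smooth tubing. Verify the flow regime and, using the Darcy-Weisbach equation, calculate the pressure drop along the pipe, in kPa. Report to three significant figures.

Re = VD/ν = 1.20·0.03460/3.49×10^-4 = 119 → laminar (Re < 2300)
f = 64/Re = 0.5380
h_f = f(L/D)V²/(2g) = 0.5380·(106/0.03460)·1.20²/(2·9.81) = 121.0 m
Δp = ρg·h_f = 912.0·9.81·121.0 = 1082 kPa

Δp ≈ 1080 kPa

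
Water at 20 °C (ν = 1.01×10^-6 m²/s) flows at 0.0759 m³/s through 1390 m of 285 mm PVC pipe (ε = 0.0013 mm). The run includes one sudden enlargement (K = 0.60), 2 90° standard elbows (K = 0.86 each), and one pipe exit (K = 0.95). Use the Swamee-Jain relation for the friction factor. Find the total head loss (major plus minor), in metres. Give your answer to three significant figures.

V = 4Q/(πD²) = 1.190 m/s; V²/2g = 0.07215 m
Re = 3.36×10^5, ε/D = 4.56×10^-6 → f = 0.01413 (Swamee-Jain)
Major: h_f = f(L/D)·V²/2g = 0.01413·4877·0.07215 = 4.973 m
Minor: ΣK = 3.27; h_m = ΣK·V²/2g = 0.2359 m
Total H_L = 4.973 + 0.2359 = 5.209 m

H_L ≈ 5.21 m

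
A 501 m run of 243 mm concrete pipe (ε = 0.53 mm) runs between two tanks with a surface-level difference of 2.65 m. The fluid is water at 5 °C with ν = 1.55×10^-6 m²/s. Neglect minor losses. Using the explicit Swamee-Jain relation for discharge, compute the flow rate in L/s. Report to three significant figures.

Q ≈ 46.6 L/s

Swamee-Jain (Type II): Q = -0.965·√(gD⁵h_f/L)·ln[ε/(3.7D) + √(3.17ν²L/(gD³h_f))]
√(gD⁵h_f/L) = √(9.81·0.243⁵·2.65/501) = 0.006631
ε/(3.7D) = 5.89×10^-4; √(3.17ν²L/(gD³h_f)) = 1.01×10^-4
Q = -0.965·0.006631·ln(6.906×10^-4) = 0.04657 m³/s
Check: V = 1.00 m/s, Re = 1.57×10^5, f = 0.02522, h_f = 2.67 m ≈ 2.65 m ✓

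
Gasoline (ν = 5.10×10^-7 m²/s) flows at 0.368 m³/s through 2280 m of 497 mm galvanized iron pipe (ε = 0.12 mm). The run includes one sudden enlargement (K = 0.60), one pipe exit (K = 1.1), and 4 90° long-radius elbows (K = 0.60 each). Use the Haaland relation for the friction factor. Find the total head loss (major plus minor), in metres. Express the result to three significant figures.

V = 4Q/(πD²) = 1.897 m/s; V²/2g = 0.1834 m
Re = 1.85×10^6, ε/D = 2.41×10^-4 → f = 0.01472 (Haaland)
Major: h_f = f(L/D)·V²/2g = 0.01472·4588·0.1834 = 12.38 m
Minor: ΣK = 4.10; h_m = ΣK·V²/2g = 0.7519 m
Total H_L = 12.38 + 0.7519 = 13.13 m

H_L ≈ 13.1 m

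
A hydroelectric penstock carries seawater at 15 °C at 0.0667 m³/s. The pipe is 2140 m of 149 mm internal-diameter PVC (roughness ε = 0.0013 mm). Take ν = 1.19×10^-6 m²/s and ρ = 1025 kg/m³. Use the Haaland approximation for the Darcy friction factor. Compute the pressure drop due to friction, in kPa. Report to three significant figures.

V = 4Q/(πD²) = 4·0.0667/(π·0.149²) = 3.825 m/s
Re = VD/ν = 3.825·0.149/1.19×10^-6 = 4.79×10^5 → turbulent
ε/D = 0.0013/149 = 8.72×10^-6
Haaland: f = 0.01326
h_f = f(L/D)V²/(2g) = 0.01326·(2140/0.149)·3.825²/(2·9.81) = 142.0 m
Δp = ρg·h_f = 1025·9.81·142.0 = 1428 kPa

Δp ≈ 1430 kPa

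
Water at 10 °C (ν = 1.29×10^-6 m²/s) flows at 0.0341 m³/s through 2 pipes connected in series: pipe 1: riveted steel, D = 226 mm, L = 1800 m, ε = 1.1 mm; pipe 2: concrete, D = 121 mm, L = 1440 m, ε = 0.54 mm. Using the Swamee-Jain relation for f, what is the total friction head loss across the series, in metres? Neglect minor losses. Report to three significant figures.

Pipe 1: V = 0.8501 m/s, Re = 1.49×10^5, ε/D = 0.00487, f = 0.03098, h_1 = f(L/D)V²/2g = 9.086 m
Pipe 2: V = 2.965 m/s, Re = 2.78×10^5, ε/D = 0.00446, f = 0.02986, h_2 = f(L/D)V²/2g = 159.3 m
Series → Q common, losses add: H = Σh = 168.4 m

H ≈ 168 m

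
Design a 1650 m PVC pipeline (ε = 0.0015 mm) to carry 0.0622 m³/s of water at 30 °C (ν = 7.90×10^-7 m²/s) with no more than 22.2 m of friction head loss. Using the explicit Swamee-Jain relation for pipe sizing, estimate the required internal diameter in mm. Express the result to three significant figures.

D ≈ 202 mm

Swamee-Jain (Type III): D = 0.66·[ε^1.25·(LQ²/(gh_f))^4.75 + ν·Q^9.4·(L/(gh_f))^5.2]^0.04
LQ²/(gh_f) = 0.02931; L/(gh_f) = 7.576
Term 1 = ε^1.25·(…)^4.75 = 2.75×10^-15; Term 2 = ν·Q^9.4·(…)^5.2 = 1.36×10^-13
D = 0.66·(2.75×10^-15 + 1.36×10^-13)^0.04 = 0.2019 m = 202 mm
Check: V = 1.94 m/s, Re = 4.96×10^5, f = 0.01323, h_f = 20.8 m ≈ 22.2 m ✓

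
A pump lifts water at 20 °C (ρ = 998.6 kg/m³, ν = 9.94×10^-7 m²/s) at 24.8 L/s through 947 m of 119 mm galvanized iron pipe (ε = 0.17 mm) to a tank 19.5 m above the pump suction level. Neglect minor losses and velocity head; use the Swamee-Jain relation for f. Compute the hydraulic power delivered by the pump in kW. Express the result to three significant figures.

V = 4Q/(πD²) = 2.230 m/s; Re = 2.67×10^5; ε/D = 0.00143; f = 0.02246
h_f = f(L/D)V²/2g = 45.30 m
Total head H = z + h_f = 19.5 + 45.30 = 64.80 m
P_hyd = ρgQH = 998.6·9.81·0.0248·64.80 = 15.74 kW

P_hyd ≈ 15.7 kW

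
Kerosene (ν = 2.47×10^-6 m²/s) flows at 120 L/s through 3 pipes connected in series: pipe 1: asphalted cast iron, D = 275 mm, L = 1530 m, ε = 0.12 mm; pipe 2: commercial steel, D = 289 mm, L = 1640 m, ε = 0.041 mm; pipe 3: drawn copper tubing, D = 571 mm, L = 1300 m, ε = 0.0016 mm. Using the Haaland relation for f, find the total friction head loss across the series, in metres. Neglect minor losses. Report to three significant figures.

Pipe 1: V = 2.020 m/s, Re = 2.25×10^5, ε/D = 4.36×10^-4, f = 0.01810, h_1 = f(L/D)V²/2g = 20.95 m
Pipe 2: V = 1.829 m/s, Re = 2.14×10^5, ε/D = 1.42×10^-4, f = 0.01632, h_2 = f(L/D)V²/2g = 15.79 m
Pipe 3: V = 0.4686 m/s, Re = 1.08×10^5, ε/D = 2.80×10^-6, f = 0.01754, h_3 = f(L/D)V²/2g = 0.4470 m
Series → Q common, losses add: H = Σh = 37.19 m

H ≈ 37.2 m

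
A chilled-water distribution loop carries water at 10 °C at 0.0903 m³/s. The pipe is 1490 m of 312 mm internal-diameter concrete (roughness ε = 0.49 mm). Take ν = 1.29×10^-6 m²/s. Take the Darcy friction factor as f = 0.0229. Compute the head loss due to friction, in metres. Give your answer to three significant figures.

V = 4Q/(πD²) = 4·0.0903/(π·0.312²) = 1.181 m/s
h_f = f(L/D)V²/(2g) = 0.02290·(1490/0.312)·1.181²/(2·9.81) = 7.776 m

h_f ≈ 7.78 m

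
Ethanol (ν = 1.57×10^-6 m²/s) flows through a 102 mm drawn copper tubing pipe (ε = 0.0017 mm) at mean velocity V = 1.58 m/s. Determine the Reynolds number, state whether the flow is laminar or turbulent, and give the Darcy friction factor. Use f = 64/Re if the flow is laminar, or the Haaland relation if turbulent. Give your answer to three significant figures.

Re = VD/ν = 1.580·0.102/1.57×10^-6 = 1.03×10^5
Re > 4000 → turbulent; ε/D = 1.67×10^-5
Haaland: f = 0.01779

Re ≈ 1.03×10^5; turbulent; f ≈ 0.0178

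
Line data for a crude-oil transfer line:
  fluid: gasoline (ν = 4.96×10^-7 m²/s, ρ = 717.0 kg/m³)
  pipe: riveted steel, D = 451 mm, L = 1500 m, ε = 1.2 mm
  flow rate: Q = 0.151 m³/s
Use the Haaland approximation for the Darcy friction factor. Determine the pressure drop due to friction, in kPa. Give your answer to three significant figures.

Δp ≈ 27.2 kPa

V = 4Q/(πD²) = 4·0.151/(π·0.451²) = 0.9452 m/s
Re = VD/ν = 0.9452·0.451/4.96×10^-7 = 8.59×10^5 → turbulent
ε/D = 1.2/451 = 0.00266
Haaland: f = 0.02551
h_f = f(L/D)V²/(2g) = 0.02551·(1500/0.451)·0.9452²/(2·9.81) = 3.864 m
Δp = ρg·h_f = 717.0·9.81·3.864 = 27.18 kPa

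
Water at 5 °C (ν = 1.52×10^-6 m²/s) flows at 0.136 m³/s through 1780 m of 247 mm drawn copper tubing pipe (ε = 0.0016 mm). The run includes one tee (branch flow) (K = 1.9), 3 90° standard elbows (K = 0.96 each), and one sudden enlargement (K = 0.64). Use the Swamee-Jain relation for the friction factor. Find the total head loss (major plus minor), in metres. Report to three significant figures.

V = 4Q/(πD²) = 2.838 m/s; V²/2g = 0.4106 m
Re = 4.61×10^5, ε/D = 6.48×10^-6 → f = 0.01338 (Swamee-Jain)
Major: h_f = f(L/D)·V²/2g = 0.01338·7206·0.4106 = 39.59 m
Minor: ΣK = 5.42; h_m = ΣK·V²/2g = 2.225 m
Total H_L = 39.59 + 2.225 = 41.82 m

H_L ≈ 41.8 m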